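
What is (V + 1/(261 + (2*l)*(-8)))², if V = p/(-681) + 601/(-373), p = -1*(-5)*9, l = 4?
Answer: 778056435557569/278228638354969 ≈ 2.7965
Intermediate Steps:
p = 45 (p = 5*9 = 45)
V = -142022/84671 (V = 45/(-681) + 601/(-373) = 45*(-1/681) + 601*(-1/373) = -15/227 - 601/373 = -142022/84671 ≈ -1.6773)
(V + 1/(261 + (2*l)*(-8)))² = (-142022/84671 + 1/(261 + (2*4)*(-8)))² = (-142022/84671 + 1/(261 + 8*(-8)))² = (-142022/84671 + 1/(261 - 64))² = (-142022/84671 + 1/197)² = (-27893663/16680187)² = 778056435557569/278228638354969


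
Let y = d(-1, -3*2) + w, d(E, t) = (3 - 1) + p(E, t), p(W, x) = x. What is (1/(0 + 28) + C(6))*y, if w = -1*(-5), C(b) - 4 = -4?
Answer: 1/28 ≈ 0.035714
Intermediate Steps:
d(E, t) = 2 + t (d(E, t) = (3 - 1) + t = 2 + t)
C(b) = 0 (C(b) = 4 - 4 = 0)
w = 5
y = 1 (y = (2 - 3*2) + 5 = (2 - 6) + 5 = -4 + 5 = 1)
(1/(0 + 28) + C(6))*y = (1/(0 + 28) + 0)*1 = (1/28 + 0)*1 = (1/28)*1 = 1/28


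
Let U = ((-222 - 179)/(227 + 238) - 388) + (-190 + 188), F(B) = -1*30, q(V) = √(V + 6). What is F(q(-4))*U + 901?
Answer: 391433/31 ≈ 12627.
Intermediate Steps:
q(V) = √(6 + V)
F(B) = -30
U = -181751/465 (U = (-401/465 - 388) - 2 = -180821/465 - 2 = -181751/465 ≈ -390.86)
F(q(-4))*U + 901 = -30*(-181751/465) + 901 = 363502/31 + 901 = 391433/31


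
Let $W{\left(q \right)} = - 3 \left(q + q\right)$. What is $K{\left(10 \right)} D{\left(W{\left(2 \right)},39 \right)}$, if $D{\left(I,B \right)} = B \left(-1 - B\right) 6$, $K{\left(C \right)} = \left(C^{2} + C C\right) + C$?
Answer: $-1965600$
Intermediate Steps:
$K{\left(C \right)} = C + 2 C^{2}$ ($K{\left(C \right)} = \left(C^{2} + C^{2}\right) + C = 2 C^{2} + C = C + 2 C^{2}$)
$W{\left(q \right)} = - 6 q$ ($W{\left(q \right)} = - 3 \cdot 2 q = - 6 q$)
$D{\left(I,B \right)} = 6 B \left(-1 - B\right)$
$K{\left(10 \right)} D{\left(W{\left(2 \right)},39 \right)} = 10 \left(1 + 2 \cdot 10\right) \left(\left(-6\right) 39 \left(1 + 39\right)\right) = 10 \left(1 + 20\right) \left(\left(-6\right) 39 \cdot 40\right) = 10 \cdot 21 \left(-9360\right) = 210 \left(-9360\right) = -1965600$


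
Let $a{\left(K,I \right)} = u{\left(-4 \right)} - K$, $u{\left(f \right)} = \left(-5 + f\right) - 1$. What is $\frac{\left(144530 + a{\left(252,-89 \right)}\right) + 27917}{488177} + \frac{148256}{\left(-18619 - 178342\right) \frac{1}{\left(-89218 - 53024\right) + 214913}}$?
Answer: $- \frac{5259542015342567}{96151830097} \approx -54700.0$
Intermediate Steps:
$u{\left(f \right)} = -6 + f$
$a{\left(K,I \right)} = -10 - K$ ($a{\left(K,I \right)} = \left(-6 - 4\right) - K = -10 - K$)
$\frac{\left(144530 + a{\left(252,-89 \right)}\right) + 27917}{488177} + \frac{148256}{\left(-18619 - 178342\right) \frac{1}{\left(-89218 - 53024\right) + 214913}} = \frac{\left(144530 - 262\right) + 27917}{488177} + \frac{148256}{\left(-18619 - 178342\right) \frac{1}{\left(-89218 - 53024\right) + 214913}} = \left(\left(144530 - 262\right) + 27917\right) \frac{1}{488177} + \frac{148256}{\left(-196961\right) \frac{1}{\left(-89218 - 53024\right) + 214913}} = \left(\left(144530 - 262\right) + 27917\right) \frac{1}{488177} + \frac{148256}{\left(-196961\right) \frac{1}{-142242 + 214913}} = \left(144268 + 27917\right) \frac{1}{488177} + \frac{148256}{\left(-196961\right) \frac{1}{72671}} = 172185 \cdot \frac{1}{488177} + \frac{148256}{\left(-196961\right) \frac{1}{72671}} = \frac{172185}{488177} + \frac{148256}{- \frac{196961}{72671}} = \frac{172185}{488177} + 148256 \left(- \frac{72671}{196961}\right) = \frac{172185}{488177} - \frac{10773911776}{196961} = - \frac{5259542015342567}{96151830097}$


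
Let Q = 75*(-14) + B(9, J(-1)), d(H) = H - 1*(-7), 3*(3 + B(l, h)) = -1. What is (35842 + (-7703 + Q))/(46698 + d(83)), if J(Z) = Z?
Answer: 81257/140364 ≈ 0.57890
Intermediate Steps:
B(l, h) = -10/3 (B(l, h) = -3 + (1/3)*(-1) = -3 - 1/3 = -10/3)
d(H) = 7 + H (d(H) = H + 7 = 7 + H)
Q = -3160/3 (Q = 75*(-14) - 10/3 = -1050 - 10/3 = -3160/3 ≈ -1053.3)
(35842 + (-7703 + Q))/(46698 + d(83)) = (35842 + (-7703 - 3160/3))/(46698 + (7 + 83)) = (35842 - 26269/3)/(46698 + 90) = (81257/3)/46788 = (81257/3)*(1/46788) = 81257/140364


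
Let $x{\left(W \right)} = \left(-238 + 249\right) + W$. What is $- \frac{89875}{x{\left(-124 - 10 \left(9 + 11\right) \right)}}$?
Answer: $\frac{89875}{313} \approx 287.14$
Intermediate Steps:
$x{\left(W \right)} = 11 + W$
$- \frac{89875}{x{\left(-124 - 10 \left(9 + 11\right) \right)}} = - \frac{89875}{11 - \left(124 + 10 \left(9 + 11\right)\right)} = - \frac{89875}{11 - 324} = - \frac{89875}{-313} = \left(-89875\right) \left(- \frac{1}{313}\right) = \frac{89875}{313}$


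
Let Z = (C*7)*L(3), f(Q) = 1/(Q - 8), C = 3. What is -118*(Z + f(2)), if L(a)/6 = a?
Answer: -133753/3 ≈ -44584.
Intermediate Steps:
L(a) = 6*a
f(Q) = 1/(-8 + Q)
Z = 378 (Z = (3*7)*(6*3) = 21*18 = 378)
-118*(Z + f(2)) = -118*(378 + 1/(-8 + 2)) = -118*(378 + 1/(-6)) = -118*(378 - ⅙) = -118*2267/6 = -133753/3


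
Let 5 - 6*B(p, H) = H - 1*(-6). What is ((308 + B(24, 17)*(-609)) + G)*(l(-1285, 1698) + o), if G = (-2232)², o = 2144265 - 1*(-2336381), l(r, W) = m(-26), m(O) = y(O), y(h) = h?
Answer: 22331226374580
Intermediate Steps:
B(p, H) = -⅙ - H/6 (B(p, H) = ⅚ - (H - 1*(-6))/6 = ⅚ - (H + 6)/6 = ⅚ - (6 + H)/6 = ⅚ + (-1 - H/6) = -⅙ - H/6)
m(O) = O
l(r, W) = -26
o = 4480646 (o = 2144265 + 2336381 = 4480646)
G = 4981824
((308 + B(24, 17)*(-609)) + G)*(l(-1285, 1698) + o) = ((308 + (-⅙ - ⅙*17)*(-609)) + 4981824)*(-26 + 4480646) = ((308 + (-⅙ - 17/6)*(-609)) + 4981824)*4480620 = ((308 - 3*(-609)) + 4981824)*4480620 = ((308 + 1827) + 4981824)*4480620 = (2135 + 4981824)*4480620 = 4983959*4480620 = 22331226374580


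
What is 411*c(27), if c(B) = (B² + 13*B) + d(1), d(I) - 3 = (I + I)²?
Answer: 446757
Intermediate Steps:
d(I) = 3 + 4*I² (d(I) = 3 + (I + I)² = 3 + (2*I)² = 3 + 4*I²)
c(B) = 7 + B² + 13*B (c(B) = (B² + 13*B) + (3 + 4*1²) = (B² + 13*B) + (3 + 4*1) = (B² + 13*B) + (3 + 4) = (B² + 13*B) + 7 = 7 + B² + 13*B)
411*c(27) = 411*(7 + 27² + 13*27) = 411*(7 + 729 + 351) = 411*1087 = 446757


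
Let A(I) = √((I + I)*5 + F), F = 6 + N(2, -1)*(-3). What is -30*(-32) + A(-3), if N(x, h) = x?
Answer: 960 + I*√30 ≈ 960.0 + 5.4772*I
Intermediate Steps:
F = 0 (F = 6 + 2*(-3) = 6 - 6 = 0)
A(I) = √10*√I (A(I) = √((I + I)*5 + 0) = √((2*I)*5 + 0) = √(10*I + 0) = √(10*I) = √10*√I)
-30*(-32) + A(-3) = -30*(-32) + √10*√(-3) = 960 + √10*(I*√3) = 960 + I*√30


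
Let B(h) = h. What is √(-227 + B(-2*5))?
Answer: I*√237 ≈ 15.395*I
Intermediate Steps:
√(-227 + B(-2*5)) = √(-227 - 2*5) = √(-227 - 10) = √(-237) = I*√237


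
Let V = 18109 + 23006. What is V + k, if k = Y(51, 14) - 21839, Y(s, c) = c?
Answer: 19290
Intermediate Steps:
V = 41115
k = -21825 (k = 14 - 21839 = -21825)
V + k = 41115 - 21825 = 19290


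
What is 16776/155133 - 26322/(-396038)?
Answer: 595963573/3413253503 ≈ 0.17460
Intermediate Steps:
16776/155133 - 26322/(-396038) = 16776*(1/155133) - 26322*(-1/396038) = 1864/17237 + 13161/198019 = 595963573/3413253503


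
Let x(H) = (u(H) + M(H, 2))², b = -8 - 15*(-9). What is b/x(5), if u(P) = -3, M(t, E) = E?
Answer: 127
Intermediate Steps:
b = 127 (b = -8 + 135 = 127)
x(H) = 1 (x(H) = (-3 + 2)² = (-1)² = 1)
b/x(5) = 127/1 = 127*1 = 127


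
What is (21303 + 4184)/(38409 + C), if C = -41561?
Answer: -25487/3152 ≈ -8.0860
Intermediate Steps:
(21303 + 4184)/(38409 + C) = (21303 + 4184)/(38409 - 41561) = 25487/(-3152) = 25487*(-1/3152) = -25487/3152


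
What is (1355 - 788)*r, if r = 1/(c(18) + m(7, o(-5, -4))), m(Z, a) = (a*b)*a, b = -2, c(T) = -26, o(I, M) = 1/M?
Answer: -4536/209 ≈ -21.703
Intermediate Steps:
m(Z, a) = -2*a**2 (m(Z, a) = (a*(-2))*a = (-2*a)*a = -2*a**2)
r = -8/209 (r = 1/(-26 - 2*(1/(-4))**2) = 1/(-26 - 2*(-1/4)**2) = 1/(-26 - 2*1/16) = 1/(-26 - 1/8) = 1/(-209/8) = -8/209 ≈ -0.038278)
(1355 - 788)*r = (1355 - 788)*(-8/209) = 567*(-8/209) = -4536/209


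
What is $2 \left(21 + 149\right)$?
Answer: $340$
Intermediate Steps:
$2 \left(21 + 149\right) = 2 \cdot 170 = 340$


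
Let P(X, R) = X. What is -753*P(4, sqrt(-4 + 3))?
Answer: -3012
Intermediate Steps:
-753*P(4, sqrt(-4 + 3)) = -753*4 = -3012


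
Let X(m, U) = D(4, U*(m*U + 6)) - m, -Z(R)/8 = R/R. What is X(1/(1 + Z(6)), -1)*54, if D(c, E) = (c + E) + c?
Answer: 108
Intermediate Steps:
Z(R) = -8 (Z(R) = -8*R/R = -8*1 = -8)
D(c, E) = E + 2*c (D(c, E) = (E + c) + c = E + 2*c)
X(m, U) = 8 - m + U*(6 + U*m) (X(m, U) = (U*(m*U + 6) + 2*4) - m = (U*(U*m + 6) + 8) - m = (U*(6 + U*m) + 8) - m = (8 + U*(6 + U*m)) - m = 8 - m + U*(6 + U*m))
X(1/(1 + Z(6)), -1)*54 = (8 - 1/(1 - 8) - (6 - 1/(1 - 8)))*54 = (8 - 1/(-7) - (6 - 1/(-7)))*54 = (8 - 1*(-⅐) - (6 - 1*(-⅐)))*54 = (8 + ⅐ - (6 + ⅐))*54 = (8 + ⅐ - 1*43/7)*54 = (8 + ⅐ - 43/7)*54 = 2*54 = 108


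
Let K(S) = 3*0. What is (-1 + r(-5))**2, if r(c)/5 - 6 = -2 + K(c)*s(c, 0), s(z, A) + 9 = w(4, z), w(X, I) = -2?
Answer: 361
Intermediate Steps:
s(z, A) = -11 (s(z, A) = -9 - 2 = -11)
K(S) = 0
r(c) = 20 (r(c) = 30 + 5*(-2 + 0*(-11)) = 30 + 5*(-2 + 0) = 30 + 5*(-2) = 30 - 10 = 20)
(-1 + r(-5))**2 = (-1 + 20)**2 = 19**2 = 361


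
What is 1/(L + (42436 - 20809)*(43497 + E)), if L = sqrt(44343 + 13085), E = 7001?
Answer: 78008589/85194759408788792 - sqrt(293)/85194759408788792 ≈ 9.1565e-10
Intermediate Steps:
L = 14*sqrt(293) (L = sqrt(57428) = 14*sqrt(293) ≈ 239.64)
1/(L + (42436 - 20809)*(43497 + E)) = 1/(14*sqrt(293) + (42436 - 20809)*(43497 + 7001)) = 1/(14*sqrt(293) + 21627*50498) = 1/(14*sqrt(293) + 1092120246) = 1/(1092120246 + 14*sqrt(293))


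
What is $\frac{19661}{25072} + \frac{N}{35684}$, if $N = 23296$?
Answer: $\frac{321415109}{223667312} \approx 1.437$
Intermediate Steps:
$\frac{19661}{25072} + \frac{N}{35684} = \frac{19661}{25072} + \frac{23296}{35684} = 19661 \cdot \frac{1}{25072} + 23296 \cdot \frac{1}{35684} = \frac{19661}{25072} + \frac{5824}{8921} = \frac{321415109}{223667312}$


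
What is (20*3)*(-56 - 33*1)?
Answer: -5340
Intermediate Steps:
(20*3)*(-56 - 33*1) = 60*(-56 - 33) = 60*(-89) = -5340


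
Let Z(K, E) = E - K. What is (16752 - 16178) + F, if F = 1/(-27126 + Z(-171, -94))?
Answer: 15526125/27049 ≈ 574.00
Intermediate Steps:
F = -1/27049 (F = 1/(-27126 + (-94 - 1*(-171))) = 1/(-27126 + (-94 + 171)) = 1/(-27126 + 77) = 1/(-27049) = -1/27049 ≈ -3.6970e-5)
(16752 - 16178) + F = (16752 - 16178) - 1/27049 = 574 - 1/27049 = 15526125/27049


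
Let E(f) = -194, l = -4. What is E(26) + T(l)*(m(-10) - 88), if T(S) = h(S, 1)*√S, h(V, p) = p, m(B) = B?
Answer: -194 - 196*I ≈ -194.0 - 196.0*I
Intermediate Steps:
T(S) = √S (T(S) = 1*√S = √S)
E(26) + T(l)*(m(-10) - 88) = -194 + √(-4)*(-10 - 88) = -194 + (2*I)*(-98) = -194 - 196*I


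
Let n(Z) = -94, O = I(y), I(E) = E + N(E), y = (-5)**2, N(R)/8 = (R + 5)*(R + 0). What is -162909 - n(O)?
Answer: -162815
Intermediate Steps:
N(R) = 8*R*(5 + R) (N(R) = 8*((R + 5)*(R + 0)) = 8*((5 + R)*R) = 8*(R*(5 + R)) = 8*R*(5 + R))
y = 25
I(E) = E + 8*E*(5 + E)
O = 6025 (O = 25*(41 + 8*25) = 25*(41 + 200) = 25*241 = 6025)
-162909 - n(O) = -162909 - 1*(-94) = -162909 + 94 = -162815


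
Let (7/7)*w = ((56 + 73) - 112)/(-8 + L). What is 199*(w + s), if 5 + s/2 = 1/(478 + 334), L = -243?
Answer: -204116489/101906 ≈ -2003.0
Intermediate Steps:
w = -17/251 (w = ((56 + 73) - 112)/(-8 - 243) = (129 - 112)/(-251) = 17*(-1/251) = -17/251 ≈ -0.067729)
s = -4059/406 (s = -10 + 2/(478 + 334) = -10 + 2/812 = -10 + 2*(1/812) = -10 + 1/406 = -4059/406 ≈ -9.9975)
199*(w + s) = 199*(-17/251 - 4059/406) = 199*(-1025711/101906) = -204116489/101906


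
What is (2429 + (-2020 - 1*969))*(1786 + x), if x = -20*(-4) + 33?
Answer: -1063440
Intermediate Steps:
x = 113 (x = 80 + 33 = 113)
(2429 + (-2020 - 1*969))*(1786 + x) = (2429 + (-2020 - 1*969))*(1786 + 113) = (2429 + (-2020 - 969))*1899 = (2429 - 2989)*1899 = -560*1899 = -1063440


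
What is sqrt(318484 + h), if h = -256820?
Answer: 4*sqrt(3854) ≈ 248.32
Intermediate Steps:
sqrt(318484 + h) = sqrt(318484 - 256820) = sqrt(61664) = 4*sqrt(3854)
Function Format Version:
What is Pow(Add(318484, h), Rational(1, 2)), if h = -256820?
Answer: Mul(4, Pow(3854, Rational(1, 2))) ≈ 248.32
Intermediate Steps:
Pow(Add(318484, h), Rational(1, 2)) = Pow(Add(318484, -256820), Rational(1, 2)) = Pow(61664, Rational(1, 2)) = Mul(4, Pow(3854, Rational(1, 2)))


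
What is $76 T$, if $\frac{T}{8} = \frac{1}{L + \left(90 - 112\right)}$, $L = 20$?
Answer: $-304$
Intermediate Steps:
$T = -4$ ($T = \frac{8}{20 + \left(90 - 112\right)} = \frac{8}{20 - 22} = \frac{8}{-2} = 8 \left(- \frac{1}{2}\right) = -4$)
$76 T = 76 \left(-4\right) = -304$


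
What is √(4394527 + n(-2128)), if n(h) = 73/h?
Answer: 3*√138195177771/532 ≈ 2096.3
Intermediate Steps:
√(4394527 + n(-2128)) = √(4394527 + 73/(-2128)) = √(4394527 + 73*(-1/2128)) = √(4394527 - 73/2128) = √(9351553383/2128) = 3*√138195177771/532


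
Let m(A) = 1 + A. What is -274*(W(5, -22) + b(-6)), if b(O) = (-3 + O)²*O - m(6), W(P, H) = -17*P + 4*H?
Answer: 182484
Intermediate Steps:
b(O) = -7 + O*(-3 + O)² (b(O) = (-3 + O)²*O - (1 + 6) = O*(-3 + O)² - 1*7 = O*(-3 + O)² - 7 = -7 + O*(-3 + O)²)
-274*(W(5, -22) + b(-6)) = -274*((-17*5 + 4*(-22)) + (-7 - 6*(-3 - 6)²)) = -274*((-85 - 88) + (-7 - 6*(-9)²)) = -274*(-173 + (-7 - 6*81)) = -274*(-173 + (-7 - 486)) = -274*(-173 - 493) = -274*(-666) = 182484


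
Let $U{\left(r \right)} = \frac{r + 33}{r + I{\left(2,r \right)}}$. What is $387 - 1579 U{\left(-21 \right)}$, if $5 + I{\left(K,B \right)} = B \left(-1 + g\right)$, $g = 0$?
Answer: $\frac{20883}{5} \approx 4176.6$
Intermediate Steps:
$I{\left(K,B \right)} = -5 - B$ ($I{\left(K,B \right)} = -5 + B \left(-1 + 0\right) = -5 + B \left(-1\right) = -5 - B$)
$U{\left(r \right)} = - \frac{33}{5} - \frac{r}{5}$ ($U{\left(r \right)} = \frac{r + 33}{r - \left(5 + r\right)} = \frac{33 + r}{-5} = \left(33 + r\right) \left(- \frac{1}{5}\right) = - \frac{33}{5} - \frac{r}{5}$)
$387 - 1579 U{\left(-21 \right)} = 387 - 1579 \left(- \frac{33}{5} - - \frac{21}{5}\right) = 387 - 1579 \left(- \frac{33}{5} + \frac{21}{5}\right) = 387 - - \frac{18948}{5} = 387 + \frac{18948}{5} = \frac{20883}{5}$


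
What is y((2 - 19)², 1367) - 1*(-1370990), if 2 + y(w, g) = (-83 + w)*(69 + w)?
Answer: 1444736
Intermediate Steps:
y(w, g) = -2 + (-83 + w)*(69 + w)
y((2 - 19)², 1367) - 1*(-1370990) = (-5729 + ((2 - 19)²)² - 14*(2 - 19)²) - 1*(-1370990) = (-5729 + ((-17)²)² - 14*(-17)²) + 1370990 = (-5729 + 289² - 14*289) + 1370990 = (-5729 + 83521 - 4046) + 1370990 = 73746 + 1370990 = 1444736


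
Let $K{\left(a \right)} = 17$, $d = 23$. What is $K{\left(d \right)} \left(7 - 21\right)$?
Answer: $-238$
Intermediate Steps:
$K{\left(d \right)} \left(7 - 21\right) = 17 \left(7 - 21\right) = 17 \left(-14\right) = -238$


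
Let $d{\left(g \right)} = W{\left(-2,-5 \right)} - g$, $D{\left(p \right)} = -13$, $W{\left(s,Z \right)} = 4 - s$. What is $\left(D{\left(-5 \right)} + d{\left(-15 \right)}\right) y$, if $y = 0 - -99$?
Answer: $792$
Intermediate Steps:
$d{\left(g \right)} = 6 - g$ ($d{\left(g \right)} = \left(4 - -2\right) - g = \left(4 + 2\right) - g = 6 - g$)
$y = 99$ ($y = 0 + 99 = 99$)
$\left(D{\left(-5 \right)} + d{\left(-15 \right)}\right) y = \left(-13 + \left(6 - -15\right)\right) 99 = \left(-13 + \left(6 + 15\right)\right) 99 = \left(-13 + 21\right) 99 = 8 \cdot 99 = 792$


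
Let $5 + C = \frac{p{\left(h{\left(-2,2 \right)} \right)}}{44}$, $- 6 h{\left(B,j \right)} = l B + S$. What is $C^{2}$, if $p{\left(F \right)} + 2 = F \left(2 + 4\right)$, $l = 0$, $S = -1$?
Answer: $\frac{48841}{1936} \approx 25.228$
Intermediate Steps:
$h{\left(B,j \right)} = \frac{1}{6}$ ($h{\left(B,j \right)} = - \frac{0 B - 1}{6} = - \frac{0 - 1}{6} = \left(- \frac{1}{6}\right) \left(-1\right) = \frac{1}{6}$)
$p{\left(F \right)} = -2 + 6 F$ ($p{\left(F \right)} = -2 + F \left(2 + 4\right) = -2 + F 6 = -2 + 6 F$)
$C = - \frac{221}{44}$ ($C = -5 + \frac{-2 + 6 \cdot \frac{1}{6}}{44} = -5 + \left(-2 + 1\right) \frac{1}{44} = -5 - \frac{1}{44} = - \frac{221}{44} \approx -5.0227$)
$C^{2} = \left(- \frac{221}{44}\right)^{2} = \frac{48841}{1936}$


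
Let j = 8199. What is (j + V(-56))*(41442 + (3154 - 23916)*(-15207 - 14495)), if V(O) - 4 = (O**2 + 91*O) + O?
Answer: 3815611782442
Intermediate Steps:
V(O) = 4 + O**2 + 92*O (V(O) = 4 + ((O**2 + 91*O) + O) = 4 + (O**2 + 92*O) = 4 + O**2 + 92*O)
(j + V(-56))*(41442 + (3154 - 23916)*(-15207 - 14495)) = (8199 + (4 + (-56)**2 + 92*(-56)))*(41442 + (3154 - 23916)*(-15207 - 14495)) = (8199 + (4 + 3136 - 5152))*(41442 - 20762*(-29702)) = (8199 - 2012)*(41442 + 616672924) = 6187*616714366 = 3815611782442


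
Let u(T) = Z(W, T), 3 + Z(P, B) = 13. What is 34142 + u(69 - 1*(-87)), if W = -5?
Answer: 34152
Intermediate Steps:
Z(P, B) = 10 (Z(P, B) = -3 + 13 = 10)
u(T) = 10
34142 + u(69 - 1*(-87)) = 34142 + 10 = 34152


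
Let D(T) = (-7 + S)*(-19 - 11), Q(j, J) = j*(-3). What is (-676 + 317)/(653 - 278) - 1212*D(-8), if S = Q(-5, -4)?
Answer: 109079641/375 ≈ 2.9088e+5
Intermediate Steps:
Q(j, J) = -3*j
S = 15 (S = -3*(-5) = 15)
D(T) = -240 (D(T) = (-7 + 15)*(-19 - 11) = 8*(-30) = -240)
(-676 + 317)/(653 - 278) - 1212*D(-8) = (-676 + 317)/(653 - 278) - 1212*(-240) = -359/375 + 290880 = 109079641/375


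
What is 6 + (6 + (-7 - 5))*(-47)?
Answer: 288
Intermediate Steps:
6 + (6 + (-7 - 5))*(-47) = 6 + (6 - 12)*(-47) = 6 - 6*(-47) = 6 + 282 = 288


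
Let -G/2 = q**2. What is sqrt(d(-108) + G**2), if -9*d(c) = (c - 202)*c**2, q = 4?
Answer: 4*sqrt(25174) ≈ 634.65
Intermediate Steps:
G = -32 (G = -2*4**2 = -2*16 = -32)
d(c) = -c**2*(-202 + c)/9 (d(c) = -(c - 202)*c**2/9 = -(-202 + c)*c**2/9 = -c**2*(-202 + c)/9)
sqrt(d(-108) + G**2) = sqrt((1/9)*(-108)**2*(202 - 1*(-108)) + (-32)**2) = sqrt((1/9)*11664*(202 + 108) + 1024) = sqrt((1/9)*11664*310 + 1024) = sqrt(401760 + 1024) = sqrt(402784) = 4*sqrt(25174)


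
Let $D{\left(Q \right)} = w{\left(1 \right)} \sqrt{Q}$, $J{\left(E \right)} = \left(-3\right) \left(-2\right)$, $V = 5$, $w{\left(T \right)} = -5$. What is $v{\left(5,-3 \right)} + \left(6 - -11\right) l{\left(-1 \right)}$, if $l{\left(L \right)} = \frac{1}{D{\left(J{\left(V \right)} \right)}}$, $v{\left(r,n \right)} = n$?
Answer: $-3 - \frac{17 \sqrt{6}}{30} \approx -4.388$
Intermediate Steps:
$J{\left(E \right)} = 6$
$D{\left(Q \right)} = - 5 \sqrt{Q}$
$l{\left(L \right)} = - \frac{\sqrt{6}}{30}$ ($l{\left(L \right)} = \frac{1}{\left(-5\right) \sqrt{6}} = - \frac{\sqrt{6}}{30}$)
$v{\left(5,-3 \right)} + \left(6 - -11\right) l{\left(-1 \right)} = -3 + \left(6 - -11\right) \left(- \frac{\sqrt{6}}{30}\right) = -3 + \left(6 + 11\right) \left(- \frac{\sqrt{6}}{30}\right) = -3 + 17 \left(- \frac{\sqrt{6}}{30}\right) = -3 - \frac{17 \sqrt{6}}{30}$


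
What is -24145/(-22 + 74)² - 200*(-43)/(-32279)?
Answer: -4749295/516464 ≈ -9.1958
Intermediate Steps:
-24145/(-22 + 74)² - 200*(-43)/(-32279) = -24145/(52²) + 8600*(-1/32279) = -24145/2704 - 8600/32279 = -4749295/516464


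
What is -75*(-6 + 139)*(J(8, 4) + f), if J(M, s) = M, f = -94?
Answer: 857850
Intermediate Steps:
-75*(-6 + 139)*(J(8, 4) + f) = -75*(-6 + 139)*(8 - 94) = -9975*(-86) = -75*(-11438) = 857850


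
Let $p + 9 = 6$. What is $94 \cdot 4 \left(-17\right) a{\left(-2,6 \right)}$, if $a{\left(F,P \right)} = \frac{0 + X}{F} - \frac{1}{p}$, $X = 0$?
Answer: $- \frac{6392}{3} \approx -2130.7$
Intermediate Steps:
$p = -3$ ($p = -9 + 6 = -3$)
$a{\left(F,P \right)} = \frac{1}{3}$ ($a{\left(F,P \right)} = \frac{0 + 0}{F} - \frac{1}{-3} = \frac{0}{F} - - \frac{1}{3} = 0 + \frac{1}{3} = \frac{1}{3}$)
$94 \cdot 4 \left(-17\right) a{\left(-2,6 \right)} = 94 \cdot 4 \left(-17\right) \frac{1}{3} = 94 \left(-68\right) \frac{1}{3} = \left(-6392\right) \frac{1}{3} = - \frac{6392}{3}$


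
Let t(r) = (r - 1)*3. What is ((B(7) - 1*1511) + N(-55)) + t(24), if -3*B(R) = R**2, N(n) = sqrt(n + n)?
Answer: -4375/3 + I*sqrt(110) ≈ -1458.3 + 10.488*I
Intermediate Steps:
N(n) = sqrt(2)*sqrt(n) (N(n) = sqrt(2*n) = sqrt(2)*sqrt(n))
B(R) = -R**2/3
t(r) = -3 + 3*r (t(r) = (-1 + r)*3 = -3 + 3*r)
((B(7) - 1*1511) + N(-55)) + t(24) = ((-1/3*7**2 - 1*1511) + sqrt(2)*sqrt(-55)) + (-3 + 3*24) = ((-1/3*49 - 1511) + sqrt(2)*(I*sqrt(55))) + (-3 + 72) = ((-49/3 - 1511) + I*sqrt(110)) + 69 = (-4582/3 + I*sqrt(110)) + 69 = -4375/3 + I*sqrt(110)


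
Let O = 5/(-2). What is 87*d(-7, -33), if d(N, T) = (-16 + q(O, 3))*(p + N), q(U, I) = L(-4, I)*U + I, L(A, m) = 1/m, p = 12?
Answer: -12035/2 ≈ -6017.5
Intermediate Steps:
O = -5/2 (O = 5*(-1/2) = -5/2 ≈ -2.5000)
q(U, I) = I + U/I (q(U, I) = U/I + I = I + U/I)
d(N, T) = -166 - 83*N/6 (d(N, T) = (-16 + (3 - 5/2/3))*(12 + N) = (-16 + (3 - 5/2*1/3))*(12 + N) = (-16 + (3 - 5/6))*(12 + N) = (-16 + 13/6)*(12 + N) = -83*(12 + N)/6 = -166 - 83*N/6)
87*d(-7, -33) = 87*(-166 - 83/6*(-7)) = 87*(-166 + 581/6) = 87*(-415/6) = -12035/2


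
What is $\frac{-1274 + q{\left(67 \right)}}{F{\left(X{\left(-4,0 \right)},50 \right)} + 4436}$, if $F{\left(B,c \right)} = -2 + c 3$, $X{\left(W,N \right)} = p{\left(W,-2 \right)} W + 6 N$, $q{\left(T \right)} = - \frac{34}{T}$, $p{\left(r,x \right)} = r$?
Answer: $- \frac{3558}{12797} \approx -0.27803$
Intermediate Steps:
$X{\left(W,N \right)} = W^{2} + 6 N$ ($X{\left(W,N \right)} = W W + 6 N = W^{2} + 6 N$)
$F{\left(B,c \right)} = -2 + 3 c$
$\frac{-1274 + q{\left(67 \right)}}{F{\left(X{\left(-4,0 \right)},50 \right)} + 4436} = \frac{-1274 - \frac{34}{67}}{\left(-2 + 3 \cdot 50\right) + 4436} = \frac{-1274 - \frac{34}{67}}{\left(-2 + 150\right) + 4436} = \frac{-1274 - \frac{34}{67}}{148 + 4436} = - \frac{85392}{67 \cdot 4584} = \left(- \frac{85392}{67}\right) \frac{1}{4584} = - \frac{3558}{12797}$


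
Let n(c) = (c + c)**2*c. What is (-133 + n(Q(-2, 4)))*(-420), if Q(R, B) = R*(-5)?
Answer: -1624140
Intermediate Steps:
Q(R, B) = -5*R
n(c) = 4*c**3 (n(c) = (2*c)**2*c = (4*c**2)*c = 4*c**3)
(-133 + n(Q(-2, 4)))*(-420) = (-133 + 4*(-5*(-2))**3)*(-420) = (-133 + 4*10**3)*(-420) = (-133 + 4*1000)*(-420) = (-133 + 4000)*(-420) = 3867*(-420) = -1624140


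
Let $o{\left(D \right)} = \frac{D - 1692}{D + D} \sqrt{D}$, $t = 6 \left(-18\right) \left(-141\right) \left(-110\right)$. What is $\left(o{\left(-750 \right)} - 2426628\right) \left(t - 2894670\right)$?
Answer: $11089083303000 - 37197765 i \sqrt{30} \approx 1.1089 \cdot 10^{13} - 2.0374 \cdot 10^{8} i$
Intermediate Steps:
$t = -1675080$ ($t = \left(-108\right) \left(-141\right) \left(-110\right) = 15228 \left(-110\right) = -1675080$)
$o{\left(D \right)} = \frac{-1692 + D}{2 \sqrt{D}}$ ($o{\left(D \right)} = \frac{-1692 + D}{2 D} \sqrt{D} = \frac{-1692 + D}{2 \sqrt{D}}$)
$\left(o{\left(-750 \right)} - 2426628\right) \left(t - 2894670\right) = \left(\frac{-1692 - 750}{2 \cdot 5 i \sqrt{30}} - 2426628\right) \left(-1675080 - 2894670\right) = \left(\frac{1}{2} \left(- \frac{i \sqrt{30}}{150}\right) \left(-2442\right) - 2426628\right) \left(-4569750\right) = \left(\frac{407 i \sqrt{30}}{50} - 2426628\right) \left(-4569750\right) = \left(-2426628 + \frac{407 i \sqrt{30}}{50}\right) \left(-4569750\right) = 11089083303000 - 37197765 i \sqrt{30}$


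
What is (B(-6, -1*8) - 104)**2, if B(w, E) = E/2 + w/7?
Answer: 580644/49 ≈ 11850.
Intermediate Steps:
B(w, E) = E/2 + w/7 (B(w, E) = E*(1/2) + w*(1/7) = E/2 + w/7)
(B(-6, -1*8) - 104)**2 = (((-1*8)/2 + (1/7)*(-6)) - 104)**2 = (((1/2)*(-8) - 6/7) - 104)**2 = ((-4 - 6/7) - 104)**2 = (-34/7 - 104)**2 = (-762/7)**2 = 580644/49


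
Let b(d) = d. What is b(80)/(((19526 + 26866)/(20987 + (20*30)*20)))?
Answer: 329870/5799 ≈ 56.884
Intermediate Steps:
b(80)/(((19526 + 26866)/(20987 + (20*30)*20))) = 80/(((19526 + 26866)/(20987 + (20*30)*20))) = 80/((46392/(20987 + 600*20))) = 80/((46392/(20987 + 12000))) = 80/((46392/32987)) = 80/((46392*(1/32987))) = 80/(46392/32987) = 80*(32987/46392) = 329870/5799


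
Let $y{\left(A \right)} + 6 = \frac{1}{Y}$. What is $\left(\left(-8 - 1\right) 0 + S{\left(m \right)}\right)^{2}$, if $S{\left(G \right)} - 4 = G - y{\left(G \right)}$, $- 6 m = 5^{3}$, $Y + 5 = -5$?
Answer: $\frac{25921}{225} \approx 115.2$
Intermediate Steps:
$Y = -10$ ($Y = -5 - 5 = -10$)
$y{\left(A \right)} = - \frac{61}{10}$ ($y{\left(A \right)} = -6 + \frac{1}{-10} = -6 - \frac{1}{10} = - \frac{61}{10}$)
$m = - \frac{125}{6}$ ($m = - \frac{5^{3}}{6} = \left(- \frac{1}{6}\right) 125 = - \frac{125}{6} \approx -20.833$)
$S{\left(G \right)} = \frac{101}{10} + G$ ($S{\left(G \right)} = 4 + \left(G - - \frac{61}{10}\right) = 4 + \left(G + \frac{61}{10}\right) = 4 + \left(\frac{61}{10} + G\right) = \frac{101}{10} + G$)
$\left(\left(-8 - 1\right) 0 + S{\left(m \right)}\right)^{2} = \left(\left(-8 - 1\right) 0 + \left(\frac{101}{10} - \frac{125}{6}\right)\right)^{2} = \left(\left(-9\right) 0 - \frac{161}{15}\right)^{2} = \left(0 - \frac{161}{15}\right)^{2} = \left(- \frac{161}{15}\right)^{2} = \frac{25921}{225}$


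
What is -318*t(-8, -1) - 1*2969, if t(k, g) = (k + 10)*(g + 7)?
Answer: -6785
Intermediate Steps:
t(k, g) = (7 + g)*(10 + k) (t(k, g) = (10 + k)*(7 + g) = (7 + g)*(10 + k))
-318*t(-8, -1) - 1*2969 = -318*(70 + 7*(-8) + 10*(-1) - 1*(-8)) - 1*2969 = -318*(70 - 56 - 10 + 8) - 2969 = -318*12 - 2969 = -3816 - 2969 = -6785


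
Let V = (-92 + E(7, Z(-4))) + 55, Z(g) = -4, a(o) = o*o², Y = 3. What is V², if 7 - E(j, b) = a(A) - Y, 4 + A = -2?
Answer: 35721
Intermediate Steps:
A = -6 (A = -4 - 2 = -6)
a(o) = o³
E(j, b) = 226 (E(j, b) = 7 - ((-6)³ - 1*3) = 7 - (-216 - 3) = 7 - 1*(-219) = 7 + 219 = 226)
V = 189 (V = (-92 + 226) + 55 = 134 + 55 = 189)
V² = 189² = 35721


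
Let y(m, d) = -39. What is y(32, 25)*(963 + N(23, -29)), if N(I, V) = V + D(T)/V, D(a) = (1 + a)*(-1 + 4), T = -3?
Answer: -1056588/29 ≈ -36434.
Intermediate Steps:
D(a) = 3 + 3*a (D(a) = (1 + a)*3 = 3 + 3*a)
N(I, V) = V - 6/V (N(I, V) = V + (3 + 3*(-3))/V = V + (3 - 9)/V = V - 6/V)
y(32, 25)*(963 + N(23, -29)) = -39*(963 + (-29 - 6/(-29))) = -39*(963 + (-29 - 6*(-1/29))) = -39*(963 + (-29 + 6/29)) = -39*(963 - 835/29) = -39*27092/29 = -1056588/29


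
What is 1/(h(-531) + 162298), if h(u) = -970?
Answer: 1/161328 ≈ 6.1985e-6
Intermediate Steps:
1/(h(-531) + 162298) = 1/(-970 + 162298) = 1/161328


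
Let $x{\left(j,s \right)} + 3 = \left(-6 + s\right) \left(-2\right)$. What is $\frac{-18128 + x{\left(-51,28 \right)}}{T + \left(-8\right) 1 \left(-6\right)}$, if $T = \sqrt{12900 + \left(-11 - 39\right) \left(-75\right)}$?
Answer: $\frac{145400}{2391} - \frac{90875 \sqrt{74}}{4782} \approx -102.66$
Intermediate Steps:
$x{\left(j,s \right)} = 9 - 2 s$ ($x{\left(j,s \right)} = -3 + \left(-6 + s\right) \left(-2\right) = -3 - \left(-12 + 2 s\right) = 9 - 2 s$)
$T = 15 \sqrt{74}$ ($T = \sqrt{12900 - -3750} = \sqrt{12900 + 3750} = \sqrt{16650} = 15 \sqrt{74} \approx 129.03$)
$\frac{-18128 + x{\left(-51,28 \right)}}{T + \left(-8\right) 1 \left(-6\right)} = \frac{-18128 + \left(9 - 56\right)}{15 \sqrt{74} + \left(-8\right) 1 \left(-6\right)} = \frac{-18128 + \left(9 - 56\right)}{15 \sqrt{74} - -48} = \frac{-18128 - 47}{15 \sqrt{74} + 48} = - \frac{18175}{48 + 15 \sqrt{74}}$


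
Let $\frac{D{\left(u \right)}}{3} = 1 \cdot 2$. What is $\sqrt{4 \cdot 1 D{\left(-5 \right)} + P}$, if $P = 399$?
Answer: $3 \sqrt{47} \approx 20.567$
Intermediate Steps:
$D{\left(u \right)} = 6$ ($D{\left(u \right)} = 3 \cdot 1 \cdot 2 = 3 \cdot 2 = 6$)
$\sqrt{4 \cdot 1 D{\left(-5 \right)} + P} = \sqrt{4 \cdot 1 \cdot 6 + 399} = \sqrt{4 \cdot 6 + 399} = \sqrt{24 + 399} = \sqrt{423} = 3 \sqrt{47}$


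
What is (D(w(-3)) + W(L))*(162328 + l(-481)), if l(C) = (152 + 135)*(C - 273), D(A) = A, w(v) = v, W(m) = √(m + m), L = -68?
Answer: 162210 - 108140*I*√34 ≈ 1.6221e+5 - 6.3056e+5*I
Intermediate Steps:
W(m) = √2*√m (W(m) = √(2*m) = √2*√m)
l(C) = -78351 + 287*C (l(C) = 287*(-273 + C) = -78351 + 287*C)
(D(w(-3)) + W(L))*(162328 + l(-481)) = (-3 + √2*√(-68))*(162328 + (-78351 + 287*(-481))) = (-3 + √2*(2*I*√17))*(162328 + (-78351 - 138047)) = (-3 + 2*I*√34)*(162328 - 216398) = (-3 + 2*I*√34)*(-54070) = 162210 - 108140*I*√34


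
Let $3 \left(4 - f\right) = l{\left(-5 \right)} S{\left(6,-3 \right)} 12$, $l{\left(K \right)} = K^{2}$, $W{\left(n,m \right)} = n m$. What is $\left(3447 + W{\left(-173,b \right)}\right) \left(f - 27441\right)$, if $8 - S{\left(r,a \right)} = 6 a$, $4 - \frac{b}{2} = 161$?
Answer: $-1735207453$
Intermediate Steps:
$b = -314$ ($b = 8 - 322 = -314$)
$S{\left(r,a \right)} = 8 - 6 a$
$W{\left(n,m \right)} = m n$
$f = -2596$ ($f = 4 - \frac{\left(-5\right)^{2} \left(8 - -18\right) 12}{3} = 4 - \frac{25 \left(8 + 18\right) 12}{3} = 4 - \frac{25 \cdot 26 \cdot 12}{3} = 4 - \frac{650 \cdot 12}{3} = 4 - 2600 = -2596$)
$\left(3447 + W{\left(-173,b \right)}\right) \left(f - 27441\right) = \left(3447 - -54322\right) \left(-2596 - 27441\right) = \left(3447 + 54322\right) \left(-30037\right) = 57769 \left(-30037\right) = -1735207453$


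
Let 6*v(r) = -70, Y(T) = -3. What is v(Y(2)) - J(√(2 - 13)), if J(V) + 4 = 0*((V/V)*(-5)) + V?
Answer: -23/3 - I*√11 ≈ -7.6667 - 3.3166*I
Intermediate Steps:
v(r) = -35/3 (v(r) = (⅙)*(-70) = -35/3)
J(V) = -4 + V (J(V) = -4 + (0*((V/V)*(-5)) + V) = -4 + (0*(1*(-5)) + V) = -4 + (0*(-5) + V) = -4 + (0 + V) = -4 + V)
v(Y(2)) - J(√(2 - 13)) = -35/3 - (-4 + √(2 - 13)) = -35/3 - (-4 + √(-11)) = -35/3 - (-4 + I*√11) = -35/3 + (4 - I*√11) = -23/3 - I*√11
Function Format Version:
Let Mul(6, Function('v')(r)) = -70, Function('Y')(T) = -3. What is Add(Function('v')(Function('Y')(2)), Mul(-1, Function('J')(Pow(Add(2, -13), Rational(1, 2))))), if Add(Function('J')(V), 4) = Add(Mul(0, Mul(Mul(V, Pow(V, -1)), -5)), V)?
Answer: Add(Rational(-23, 3), Mul(-1, I, Pow(11, Rational(1, 2)))) ≈ Add(-7.6667, Mul(-3.3166, I))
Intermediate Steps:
Function('v')(r) = Rational(-35, 3) (Function('v')(r) = Mul(Rational(1, 6), -70) = Rational(-35, 3))
Function('J')(V) = Add(-4, V) (Function('J')(V) = Add(-4, Add(Mul(0, Mul(Mul(V, Pow(V, -1)), -5)), V)) = Add(-4, Add(Mul(0, Mul(1, -5)), V)) = Add(-4, Add(Mul(0, -5), V)) = Add(-4, Add(0, V)) = Add(-4, V))
Add(Function('v')(Function('Y')(2)), Mul(-1, Function('J')(Pow(Add(2, -13), Rational(1, 2))))) = Add(Rational(-35, 3), Mul(-1, Add(-4, Pow(Add(2, -13), Rational(1, 2))))) = Add(Rational(-35, 3), Mul(-1, Add(-4, Pow(-11, Rational(1, 2))))) = Add(Rational(-35, 3), Mul(-1, Add(-4, Mul(I, Pow(11, Rational(1, 2)))))) = Add(Rational(-35, 3), Add(4, Mul(-1, I, Pow(11, Rational(1, 2))))) = Add(Rational(-23, 3), Mul(-1, I, Pow(11, Rational(1, 2))))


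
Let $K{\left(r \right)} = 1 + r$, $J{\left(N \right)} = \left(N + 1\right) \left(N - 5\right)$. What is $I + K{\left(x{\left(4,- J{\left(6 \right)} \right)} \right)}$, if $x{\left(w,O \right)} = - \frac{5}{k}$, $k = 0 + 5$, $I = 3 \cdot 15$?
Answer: $45$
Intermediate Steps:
$I = 45$
$J{\left(N \right)} = \left(1 + N\right) \left(-5 + N\right)$
$k = 5$
$x{\left(w,O \right)} = -1$ ($x{\left(w,O \right)} = - \frac{5}{5} = \left(-5\right) \frac{1}{5} = -1$)
$I + K{\left(x{\left(4,- J{\left(6 \right)} \right)} \right)} = 45 + \left(1 - 1\right) = 45 + 0 = 45$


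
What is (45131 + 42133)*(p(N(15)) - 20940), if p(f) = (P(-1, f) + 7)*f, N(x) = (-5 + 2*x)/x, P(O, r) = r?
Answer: -1826047680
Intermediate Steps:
N(x) = (-5 + 2*x)/x
p(f) = f*(7 + f) (p(f) = (f + 7)*f = (7 + f)*f = f*(7 + f))
(45131 + 42133)*(p(N(15)) - 20940) = (45131 + 42133)*((2 - 5/15)*(7 + (2 - 5/15)) - 20940) = 87264*((2 - 5*1/15)*(7 + (2 - 5*1/15)) - 20940) = 87264*((2 - ⅓)*(7 + (2 - ⅓)) - 20940) = 87264*(5*(7 + 5/3)/3 - 20940) = 87264*((5/3)*(26/3) - 20940) = 87264*(130/9 - 20940) = 87264*(-188330/9) = -1826047680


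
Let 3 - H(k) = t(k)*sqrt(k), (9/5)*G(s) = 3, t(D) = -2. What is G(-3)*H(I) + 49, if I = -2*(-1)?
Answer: 54 + 10*sqrt(2)/3 ≈ 58.714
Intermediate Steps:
I = 2
G(s) = 5/3 (G(s) = (5/9)*3 = 5/3)
H(k) = 3 + 2*sqrt(k) (H(k) = 3 - (-2)*sqrt(k) = 3 + 2*sqrt(k))
G(-3)*H(I) + 49 = 5*(3 + 2*sqrt(2))/3 + 49 = (5 + 10*sqrt(2)/3) + 49 = 54 + 10*sqrt(2)/3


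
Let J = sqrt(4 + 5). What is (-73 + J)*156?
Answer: -10920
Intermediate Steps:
J = 3 (J = sqrt(9) = 3)
(-73 + J)*156 = (-73 + 3)*156 = -70*156 = -10920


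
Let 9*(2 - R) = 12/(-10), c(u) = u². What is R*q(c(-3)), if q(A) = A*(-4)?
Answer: -384/5 ≈ -76.800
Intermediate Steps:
q(A) = -4*A
R = 32/15 (R = 2 - 4/(3*(-10)) = 2 - 4*(-1)/(3*10) = 2 - ⅑*(-6/5) = 2 + 2/15 = 32/15 ≈ 2.1333)
R*q(c(-3)) = 32*(-4*(-3)²)/15 = 32*(-4*9)/15 = (32/15)*(-36) = -384/5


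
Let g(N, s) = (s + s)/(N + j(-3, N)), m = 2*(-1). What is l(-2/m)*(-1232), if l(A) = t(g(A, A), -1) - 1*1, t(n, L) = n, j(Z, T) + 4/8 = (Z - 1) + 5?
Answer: -1232/3 ≈ -410.67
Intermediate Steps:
j(Z, T) = 7/2 + Z (j(Z, T) = -1/2 + ((Z - 1) + 5) = -1/2 + ((-1 + Z) + 5) = -1/2 + (4 + Z) = 7/2 + Z)
m = -2
g(N, s) = 2*s/(1/2 + N) (g(N, s) = (s + s)/(N + (7/2 - 3)) = (2*s)/(N + 1/2) = (2*s)/(1/2 + N) = 2*s/(1/2 + N))
l(A) = -1 + 4*A/(1 + 2*A) (l(A) = 4*A/(1 + 2*A) - 1*1 = 4*A/(1 + 2*A) - 1 = -1 + 4*A/(1 + 2*A))
l(-2/m)*(-1232) = ((-1 + 2*(-2/(-2)))/(1 + 2*(-2/(-2))))*(-1232) = ((-1 + 2*(-2*(-1/2)))/(1 + 2*(-2*(-1/2))))*(-1232) = ((-1 + 2*1)/(1 + 2*1))*(-1232) = ((-1 + 2)/(1 + 2))*(-1232) = (1/3)*(-1232) = -1232/3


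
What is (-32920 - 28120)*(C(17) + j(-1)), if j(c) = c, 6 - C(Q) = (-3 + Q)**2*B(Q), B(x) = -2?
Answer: -24232880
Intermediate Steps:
C(Q) = 6 + 2*(-3 + Q)**2 (C(Q) = 6 - (-3 + Q)**2*(-2) = 6 - (-2)*(-3 + Q)**2 = 6 + 2*(-3 + Q)**2)
(-32920 - 28120)*(C(17) + j(-1)) = (-32920 - 28120)*((6 + 2*(-3 + 17)**2) - 1) = -61040*((6 + 2*14**2) - 1) = -61040*((6 + 2*196) - 1) = -61040*((6 + 392) - 1) = -61040*(398 - 1) = -61040*397 = -24232880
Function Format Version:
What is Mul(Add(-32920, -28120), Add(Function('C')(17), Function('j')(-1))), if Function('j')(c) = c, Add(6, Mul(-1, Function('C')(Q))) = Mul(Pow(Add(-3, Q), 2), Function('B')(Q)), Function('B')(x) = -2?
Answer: -24232880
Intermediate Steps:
Function('C')(Q) = Add(6, Mul(2, Pow(Add(-3, Q), 2))) (Function('C')(Q) = Add(6, Mul(-1, Mul(Pow(Add(-3, Q), 2), -2))) = Add(6, Mul(-1, Mul(-2, Pow(Add(-3, Q), 2)))) = Add(6, Mul(2, Pow(Add(-3, Q), 2))))
Mul(Add(-32920, -28120), Add(Function('C')(17), Function('j')(-1))) = Mul(Add(-32920, -28120), Add(Add(6, Mul(2, Pow(Add(-3, 17), 2))), -1)) = Mul(-61040, Add(Add(6, Mul(2, Pow(14, 2))), -1)) = Mul(-61040, Add(Add(6, Mul(2, 196)), -1)) = Mul(-61040, Add(Add(6, 392), -1)) = Mul(-61040, Add(398, -1)) = Mul(-61040, 397) = -24232880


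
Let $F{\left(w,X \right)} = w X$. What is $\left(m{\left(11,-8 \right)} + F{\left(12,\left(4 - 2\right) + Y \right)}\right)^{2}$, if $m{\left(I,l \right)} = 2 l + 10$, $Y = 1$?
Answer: $900$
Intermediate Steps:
$m{\left(I,l \right)} = 10 + 2 l$
$F{\left(w,X \right)} = X w$
$\left(m{\left(11,-8 \right)} + F{\left(12,\left(4 - 2\right) + Y \right)}\right)^{2} = \left(\left(10 + 2 \left(-8\right)\right) + \left(\left(4 - 2\right) + 1\right) 12\right)^{2} = \left(\left(10 - 16\right) + \left(2 + 1\right) 12\right)^{2} = \left(-6 + 3 \cdot 12\right)^{2} = \left(-6 + 36\right)^{2} = 30^{2} = 900$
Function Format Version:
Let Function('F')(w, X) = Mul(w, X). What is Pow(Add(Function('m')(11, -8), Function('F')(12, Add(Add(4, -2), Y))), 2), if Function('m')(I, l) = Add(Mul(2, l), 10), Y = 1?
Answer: 900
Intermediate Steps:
Function('m')(I, l) = Add(10, Mul(2, l))
Function('F')(w, X) = Mul(X, w)
Pow(Add(Function('m')(11, -8), Function('F')(12, Add(Add(4, -2), Y))), 2) = Pow(Add(Add(10, Mul(2, -8)), Mul(Add(Add(4, -2), 1), 12)), 2) = Pow(Add(Add(10, -16), Mul(Add(2, 1), 12)), 2) = Pow(Add(-6, Mul(3, 12)), 2) = Pow(Add(-6, 36), 2) = Pow(30, 2) = 900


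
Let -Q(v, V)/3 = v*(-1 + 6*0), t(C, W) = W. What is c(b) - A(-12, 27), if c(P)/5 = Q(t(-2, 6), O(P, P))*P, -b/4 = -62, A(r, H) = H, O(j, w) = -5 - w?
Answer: 22293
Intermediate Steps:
b = 248 (b = -4*(-62) = 248)
Q(v, V) = 3*v (Q(v, V) = -3*v*(-1 + 6*0) = -3*v*(-1 + 0) = -3*v*(-1) = -(-3)*v = 3*v)
c(P) = 90*P (c(P) = 5*((3*6)*P) = 5*(18*P) = 90*P)
c(b) - A(-12, 27) = 90*248 - 1*27 = 22320 - 27 = 22293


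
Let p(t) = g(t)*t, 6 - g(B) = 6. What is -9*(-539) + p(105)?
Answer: 4851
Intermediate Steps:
g(B) = 0 (g(B) = 6 - 1*6 = 6 - 6 = 0)
p(t) = 0 (p(t) = 0*t = 0)
-9*(-539) + p(105) = -9*(-539) + 0 = 4851 + 0 = 4851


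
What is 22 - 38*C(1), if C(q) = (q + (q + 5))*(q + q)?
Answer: -510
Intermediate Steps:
C(q) = 2*q*(5 + 2*q) (C(q) = (q + (5 + q))*(2*q) = (5 + 2*q)*(2*q) = 2*q*(5 + 2*q))
22 - 38*C(1) = 22 - 76*(5 + 2*1) = 22 - 76*(5 + 2) = 22 - 76*7 = 22 - 38*14 = 22 - 532 = -510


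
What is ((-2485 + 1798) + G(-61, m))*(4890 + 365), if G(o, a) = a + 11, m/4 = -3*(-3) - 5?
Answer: -3468300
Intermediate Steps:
m = 16 (m = 4*(-3*(-3) - 5) = 4*(9 - 5) = 4*4 = 16)
G(o, a) = 11 + a
((-2485 + 1798) + G(-61, m))*(4890 + 365) = ((-2485 + 1798) + (11 + 16))*(4890 + 365) = (-687 + 27)*5255 = -660*5255 = -3468300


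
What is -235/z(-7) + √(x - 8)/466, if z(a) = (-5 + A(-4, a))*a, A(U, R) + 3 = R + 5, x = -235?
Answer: -47/14 + 9*I*√3/466 ≈ -3.3571 + 0.033452*I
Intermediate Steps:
A(U, R) = 2 + R (A(U, R) = -3 + (R + 5) = -3 + (5 + R) = 2 + R)
z(a) = a*(-3 + a) (z(a) = (-5 + (2 + a))*a = (-3 + a)*a = a*(-3 + a))
-235/z(-7) + √(x - 8)/466 = -235*(-1/(7*(-3 - 7))) + √(-235 - 8)/466 = -235/((-7*(-10))) + √(-243)*(1/466) = -235/70 + (9*I*√3)*(1/466) = -235*1/70 + 9*I*√3/466 = -47/14 + 9*I*√3/466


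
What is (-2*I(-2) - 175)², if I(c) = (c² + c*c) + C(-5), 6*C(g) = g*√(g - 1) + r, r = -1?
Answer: 327034/9 - 5720*I*√6/9 ≈ 36337.0 - 1556.8*I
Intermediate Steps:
C(g) = -⅙ + g*√(-1 + g)/6 (C(g) = (g*√(g - 1) - 1)/6 = (g*√(-1 + g) - 1)/6 = (-1 + g*√(-1 + g))/6 = -⅙ + g*√(-1 + g)/6)
I(c) = -⅙ + 2*c² - 5*I*√6/6 (I(c) = (c² + c*c) + (-⅙ + (⅙)*(-5)*√(-1 - 5)) = (c² + c²) + (-⅙ + (⅙)*(-5)*√(-6)) = 2*c² + (-⅙ + (⅙)*(-5)*(I*√6)) = 2*c² + (-⅙ - 5*I*√6/6) = -⅙ + 2*c² - 5*I*√6/6)
(-2*I(-2) - 175)² = (-2*(-⅙ + 2*(-2)² - 5*I*√6/6) - 175)² = (-2*(-⅙ + 2*4 - 5*I*√6/6) - 175)² = (-2*(-⅙ + 8 - 5*I*√6/6) - 175)² = (-2*(47/6 - 5*I*√6/6) - 175)² = ((-47/3 + 5*I*√6/3) - 175)² = (-572/3 + 5*I*√6/3)²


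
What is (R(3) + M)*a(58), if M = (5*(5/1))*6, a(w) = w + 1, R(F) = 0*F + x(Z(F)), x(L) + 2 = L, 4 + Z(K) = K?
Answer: 8673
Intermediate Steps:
Z(K) = -4 + K
x(L) = -2 + L
R(F) = -6 + F (R(F) = 0*F + (-2 + (-4 + F)) = 0 + (-6 + F) = -6 + F)
a(w) = 1 + w
M = 150 (M = (5*(5*1))*6 = (5*5)*6 = 25*6 = 150)
(R(3) + M)*a(58) = ((-6 + 3) + 150)*(1 + 58) = (-3 + 150)*59 = 147*59 = 8673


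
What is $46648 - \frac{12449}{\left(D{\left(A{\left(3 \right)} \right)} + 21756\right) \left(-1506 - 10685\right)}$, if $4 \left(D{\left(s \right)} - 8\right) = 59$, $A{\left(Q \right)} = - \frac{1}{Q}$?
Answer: $\frac{49541060729116}{1062018965} \approx 46648.0$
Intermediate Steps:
$D{\left(s \right)} = \frac{91}{4}$ ($D{\left(s \right)} = 8 + \frac{1}{4} \cdot 59 = 8 + \frac{59}{4} = \frac{91}{4}$)
$46648 - \frac{12449}{\left(D{\left(A{\left(3 \right)} \right)} + 21756\right) \left(-1506 - 10685\right)} = 46648 - \frac{12449}{\left(\frac{91}{4} + 21756\right) \left(-1506 - 10685\right)} = 46648 - \frac{12449}{\frac{87115}{4} \left(-12191\right)} = 46648 - \frac{12449}{- \frac{1062018965}{4}} = 46648 - 12449 \left(- \frac{4}{1062018965}\right) = 46648 - - \frac{49796}{1062018965} = 46648 + \frac{49796}{1062018965} = \frac{49541060729116}{1062018965}$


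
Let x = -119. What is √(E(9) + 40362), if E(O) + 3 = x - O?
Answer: √40231 ≈ 200.58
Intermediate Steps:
E(O) = -122 - O (E(O) = -3 + (-119 - O) = -122 - O)
√(E(9) + 40362) = √((-122 - 1*9) + 40362) = √((-122 - 9) + 40362) = √(-131 + 40362) = √40231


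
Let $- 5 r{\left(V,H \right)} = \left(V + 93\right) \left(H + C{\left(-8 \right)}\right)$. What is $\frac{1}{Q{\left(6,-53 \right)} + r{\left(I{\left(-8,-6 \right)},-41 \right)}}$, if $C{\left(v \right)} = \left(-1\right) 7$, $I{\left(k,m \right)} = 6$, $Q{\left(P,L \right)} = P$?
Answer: $\frac{5}{4782} \approx 0.0010456$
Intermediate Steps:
$C{\left(v \right)} = -7$
$r{\left(V,H \right)} = - \frac{\left(-7 + H\right) \left(93 + V\right)}{5}$ ($r{\left(V,H \right)} = - \frac{\left(V + 93\right) \left(H - 7\right)}{5} = - \frac{\left(93 + V\right) \left(-7 + H\right)}{5} = - \frac{\left(-7 + H\right) \left(93 + V\right)}{5}$)
$\frac{1}{Q{\left(6,-53 \right)} + r{\left(I{\left(-8,-6 \right)},-41 \right)}} = \frac{1}{6 + \left(\frac{651}{5} - - \frac{3813}{5} + \frac{7}{5} \cdot 6 - \left(- \frac{41}{5}\right) 6\right)} = \frac{1}{6 + \left(\frac{651}{5} + \frac{3813}{5} + \frac{42}{5} + \frac{246}{5}\right)} = \frac{1}{6 + \frac{4752}{5}} = \frac{1}{\frac{4782}{5}} = \frac{5}{4782}$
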